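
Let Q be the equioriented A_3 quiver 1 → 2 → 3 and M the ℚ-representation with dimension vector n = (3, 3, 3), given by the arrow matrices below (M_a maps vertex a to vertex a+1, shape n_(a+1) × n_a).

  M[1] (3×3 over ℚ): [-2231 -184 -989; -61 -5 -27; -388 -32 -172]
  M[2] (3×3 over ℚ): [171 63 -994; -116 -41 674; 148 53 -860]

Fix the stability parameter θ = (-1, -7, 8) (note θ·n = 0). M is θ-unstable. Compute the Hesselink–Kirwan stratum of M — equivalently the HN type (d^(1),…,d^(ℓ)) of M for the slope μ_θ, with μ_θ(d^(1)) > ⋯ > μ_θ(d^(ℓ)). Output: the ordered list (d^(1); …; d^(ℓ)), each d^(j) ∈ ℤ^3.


Interval decomposition of M: I[1,1], I[1,3]^2, I[2,3].
HN type (ℓ=4): μ^(1)=8; μ^(2)=-1; μ^(3)=-4; μ^(4)=-7

((0, 0, 3); (1, 0, 0); (2, 2, 0); (0, 1, 0))


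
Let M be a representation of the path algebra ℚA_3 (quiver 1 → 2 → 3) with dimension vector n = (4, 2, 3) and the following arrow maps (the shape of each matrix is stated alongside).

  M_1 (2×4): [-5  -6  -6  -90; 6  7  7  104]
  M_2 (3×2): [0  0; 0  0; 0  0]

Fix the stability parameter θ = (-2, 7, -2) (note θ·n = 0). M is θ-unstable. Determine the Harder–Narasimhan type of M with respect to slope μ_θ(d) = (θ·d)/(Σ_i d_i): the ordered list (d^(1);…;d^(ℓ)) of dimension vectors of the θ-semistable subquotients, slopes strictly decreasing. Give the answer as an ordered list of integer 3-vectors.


Interval decomposition of M: I[1,1]^2, I[1,2]^2, I[3,3]^3.
HN type (ℓ=2): μ^(1)=7; μ^(2)=-2

((0, 2, 0); (4, 0, 3))


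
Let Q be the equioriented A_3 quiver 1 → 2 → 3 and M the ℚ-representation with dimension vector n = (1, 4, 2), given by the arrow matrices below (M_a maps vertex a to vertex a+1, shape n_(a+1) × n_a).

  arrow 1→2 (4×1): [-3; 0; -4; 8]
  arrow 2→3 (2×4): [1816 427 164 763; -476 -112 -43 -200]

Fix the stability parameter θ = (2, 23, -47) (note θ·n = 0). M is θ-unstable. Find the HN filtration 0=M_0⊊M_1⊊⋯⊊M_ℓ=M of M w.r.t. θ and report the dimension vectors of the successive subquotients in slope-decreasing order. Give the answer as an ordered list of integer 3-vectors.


Interval decomposition of M: I[1,2], I[2,2], I[2,3]^2.
HN type (ℓ=3): μ^(1)=23; μ^(2)=2; μ^(3)=-12

((0, 2, 0); (1, 0, 0); (0, 2, 2))


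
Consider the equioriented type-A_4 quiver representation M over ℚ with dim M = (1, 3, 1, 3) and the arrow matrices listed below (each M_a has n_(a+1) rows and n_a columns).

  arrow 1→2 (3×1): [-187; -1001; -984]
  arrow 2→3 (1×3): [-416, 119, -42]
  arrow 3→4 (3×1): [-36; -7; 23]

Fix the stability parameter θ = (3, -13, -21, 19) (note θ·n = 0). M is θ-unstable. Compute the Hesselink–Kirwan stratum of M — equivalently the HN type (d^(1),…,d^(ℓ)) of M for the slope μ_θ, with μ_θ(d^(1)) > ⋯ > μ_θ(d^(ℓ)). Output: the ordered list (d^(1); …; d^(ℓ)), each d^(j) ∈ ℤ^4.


Barcode: M ≅ I[1,4], I[2,2]^2, I[4,4]^2. HN layers by μ_θ (3 steps, strictly decreasing):
  μ^(1)=19; μ^(2)=-31/3; μ^(3)=-13

((0, 0, 0, 3); (1, 1, 1, 0); (0, 2, 0, 0))


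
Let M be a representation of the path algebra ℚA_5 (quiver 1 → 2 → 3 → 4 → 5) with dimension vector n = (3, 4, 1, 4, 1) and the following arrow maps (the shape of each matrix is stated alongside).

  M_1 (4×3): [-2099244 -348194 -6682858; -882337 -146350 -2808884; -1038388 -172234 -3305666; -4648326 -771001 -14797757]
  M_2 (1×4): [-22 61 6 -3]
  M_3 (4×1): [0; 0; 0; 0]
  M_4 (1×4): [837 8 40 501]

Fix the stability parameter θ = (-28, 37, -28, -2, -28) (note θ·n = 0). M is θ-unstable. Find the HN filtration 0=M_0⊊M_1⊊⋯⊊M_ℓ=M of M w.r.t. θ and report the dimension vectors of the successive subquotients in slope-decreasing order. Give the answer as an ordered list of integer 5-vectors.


Interval decomposition of M: I[1,1], I[1,2], I[1,3], I[2,2]^2, I[4,4]^3, I[4,5].
HN type (ℓ=5): μ^(1)=37; μ^(2)=9/2; μ^(3)=-2; μ^(4)=-15; μ^(5)=-28

((0, 3, 0, 0, 0); (0, 1, 1, 0, 0); (0, 0, 0, 3, 0); (0, 0, 0, 1, 1); (3, 0, 0, 0, 0))


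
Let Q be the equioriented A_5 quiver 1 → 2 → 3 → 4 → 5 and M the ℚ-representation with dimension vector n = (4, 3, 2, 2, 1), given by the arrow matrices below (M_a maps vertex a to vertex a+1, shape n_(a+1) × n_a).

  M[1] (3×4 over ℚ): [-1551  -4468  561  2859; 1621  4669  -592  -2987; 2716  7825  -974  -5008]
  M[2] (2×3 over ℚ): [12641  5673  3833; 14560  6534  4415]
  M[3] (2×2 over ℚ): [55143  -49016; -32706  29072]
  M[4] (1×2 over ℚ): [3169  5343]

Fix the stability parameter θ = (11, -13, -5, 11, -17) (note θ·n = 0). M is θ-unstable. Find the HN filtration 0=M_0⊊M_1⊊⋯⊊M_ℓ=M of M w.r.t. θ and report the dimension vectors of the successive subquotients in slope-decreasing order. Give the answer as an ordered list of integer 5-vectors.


Via rank(M_{q-1}∘⋯∘M_p): M ≅ I[1,1], I[1,2], I[1,3], I[1,5], I[4,4].
μ_θ-semistable layers: μ^(1)=11; μ^(2)=-1; μ^(3)=-7/3; μ^(4)=-13/5

((1, 0, 0, 1, 0); (1, 1, 0, 0, 0); (1, 1, 1, 0, 0); (1, 1, 1, 1, 1))


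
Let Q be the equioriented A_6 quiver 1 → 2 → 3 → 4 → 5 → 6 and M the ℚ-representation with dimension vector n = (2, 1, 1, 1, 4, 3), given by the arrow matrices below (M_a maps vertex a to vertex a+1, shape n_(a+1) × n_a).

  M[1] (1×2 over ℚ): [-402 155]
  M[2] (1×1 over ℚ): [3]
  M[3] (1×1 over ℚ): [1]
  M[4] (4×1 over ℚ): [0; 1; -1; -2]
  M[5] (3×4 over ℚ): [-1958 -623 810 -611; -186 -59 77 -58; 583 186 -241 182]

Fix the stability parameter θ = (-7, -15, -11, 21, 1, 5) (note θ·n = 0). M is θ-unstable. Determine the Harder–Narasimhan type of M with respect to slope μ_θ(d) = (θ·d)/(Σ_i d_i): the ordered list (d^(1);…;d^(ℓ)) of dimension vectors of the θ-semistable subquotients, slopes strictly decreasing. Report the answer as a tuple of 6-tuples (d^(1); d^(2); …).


Via rank(M_{q-1}∘⋯∘M_p): M ≅ I[1,1], I[1,6], I[5,5], I[5,6]^2.
μ_θ-semistable layers: μ^(1)=9; μ^(2)=5; μ^(3)=1; μ^(4)=-7; μ^(5)=-11

((0, 0, 0, 1, 1, 1); (0, 0, 0, 0, 0, 2); (0, 0, 0, 0, 3, 0); (1, 0, 0, 0, 0, 0); (1, 1, 1, 0, 0, 0))


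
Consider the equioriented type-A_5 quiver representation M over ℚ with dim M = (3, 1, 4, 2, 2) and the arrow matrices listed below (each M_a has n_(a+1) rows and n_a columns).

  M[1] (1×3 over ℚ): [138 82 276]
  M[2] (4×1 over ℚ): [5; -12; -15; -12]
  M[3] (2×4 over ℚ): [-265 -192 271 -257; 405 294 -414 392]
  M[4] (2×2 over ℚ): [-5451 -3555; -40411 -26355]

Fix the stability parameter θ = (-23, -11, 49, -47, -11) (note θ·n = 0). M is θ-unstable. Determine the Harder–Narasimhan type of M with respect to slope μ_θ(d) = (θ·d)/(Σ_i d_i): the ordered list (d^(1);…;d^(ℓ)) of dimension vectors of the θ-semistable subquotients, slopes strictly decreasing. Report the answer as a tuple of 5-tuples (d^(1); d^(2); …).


Via rank(M_{q-1}∘⋯∘M_p): M ≅ I[1,1]^2, I[1,5], I[3,3]^2, I[3,4], I[5,5].
μ_θ-semistable layers: μ^(1)=49; μ^(2)=1; μ^(3)=-3; μ^(4)=-11; μ^(5)=-23

((0, 0, 2, 0, 0); (0, 0, 1, 1, 0); (0, 0, 1, 1, 1); (0, 1, 0, 0, 1); (3, 0, 0, 0, 0))


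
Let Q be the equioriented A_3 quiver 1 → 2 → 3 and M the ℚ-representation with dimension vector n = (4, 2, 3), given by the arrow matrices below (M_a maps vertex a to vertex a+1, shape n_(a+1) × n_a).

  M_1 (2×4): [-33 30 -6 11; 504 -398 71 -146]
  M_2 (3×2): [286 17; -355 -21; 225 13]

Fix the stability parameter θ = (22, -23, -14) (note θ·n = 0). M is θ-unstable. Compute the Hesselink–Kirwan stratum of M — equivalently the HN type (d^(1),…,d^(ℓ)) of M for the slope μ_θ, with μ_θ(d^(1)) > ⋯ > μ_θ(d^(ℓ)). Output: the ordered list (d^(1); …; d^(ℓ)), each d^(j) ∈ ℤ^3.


Via rank(M_{q-1}∘⋯∘M_p): M ≅ I[1,1]^2, I[1,3]^2, I[3,3].
μ_θ-semistable layers: μ^(1)=22; μ^(2)=-5; μ^(3)=-14

((2, 0, 0); (2, 2, 2); (0, 0, 1))


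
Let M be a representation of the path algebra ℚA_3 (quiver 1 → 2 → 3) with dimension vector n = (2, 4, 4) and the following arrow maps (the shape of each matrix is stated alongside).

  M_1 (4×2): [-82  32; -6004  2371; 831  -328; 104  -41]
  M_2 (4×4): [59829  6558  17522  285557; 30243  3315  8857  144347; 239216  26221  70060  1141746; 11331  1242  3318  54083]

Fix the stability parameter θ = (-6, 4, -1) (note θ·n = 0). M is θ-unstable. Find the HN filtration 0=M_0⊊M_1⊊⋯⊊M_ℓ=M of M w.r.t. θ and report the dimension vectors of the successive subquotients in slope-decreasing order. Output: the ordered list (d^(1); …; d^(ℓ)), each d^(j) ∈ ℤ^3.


Interval decomposition of M: I[1,3]^2, I[2,2], I[2,3], I[3,3].
HN type (ℓ=4): μ^(1)=4; μ^(2)=3/2; μ^(3)=-1; μ^(4)=-6

((0, 1, 0); (0, 3, 3); (0, 0, 1); (2, 0, 0))


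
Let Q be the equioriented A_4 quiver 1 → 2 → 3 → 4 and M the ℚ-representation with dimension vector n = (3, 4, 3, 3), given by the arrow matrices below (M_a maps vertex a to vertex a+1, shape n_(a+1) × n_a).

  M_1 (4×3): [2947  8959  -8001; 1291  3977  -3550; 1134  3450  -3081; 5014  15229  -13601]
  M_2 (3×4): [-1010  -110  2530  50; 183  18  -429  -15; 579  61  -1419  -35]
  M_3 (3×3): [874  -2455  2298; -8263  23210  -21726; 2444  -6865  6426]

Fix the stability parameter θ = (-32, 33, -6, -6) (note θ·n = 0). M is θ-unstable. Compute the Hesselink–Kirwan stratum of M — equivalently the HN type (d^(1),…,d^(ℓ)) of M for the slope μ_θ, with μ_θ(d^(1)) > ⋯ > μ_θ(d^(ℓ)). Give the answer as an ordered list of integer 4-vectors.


Via rank(M_{q-1}∘⋯∘M_p): M ≅ I[1,2], I[1,3], I[1,4], I[2,2], I[3,4], I[4,4].
μ_θ-semistable layers: μ^(1)=33; μ^(2)=27/2; μ^(3)=7; μ^(4)=-6; μ^(5)=-32

((0, 2, 0, 0); (0, 1, 1, 0); (0, 1, 1, 1); (0, 0, 1, 2); (3, 0, 0, 0))


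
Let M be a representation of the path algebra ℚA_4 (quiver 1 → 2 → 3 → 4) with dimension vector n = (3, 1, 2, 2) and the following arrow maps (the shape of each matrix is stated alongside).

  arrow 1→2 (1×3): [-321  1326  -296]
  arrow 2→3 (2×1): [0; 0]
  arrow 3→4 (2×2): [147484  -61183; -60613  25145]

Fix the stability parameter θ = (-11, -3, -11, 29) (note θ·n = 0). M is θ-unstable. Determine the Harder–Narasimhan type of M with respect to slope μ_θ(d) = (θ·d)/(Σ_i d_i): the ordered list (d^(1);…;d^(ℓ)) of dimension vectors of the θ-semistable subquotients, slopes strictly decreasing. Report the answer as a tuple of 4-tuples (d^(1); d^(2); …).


Interval decomposition of M: I[1,1]^2, I[1,2], I[3,4]^2.
HN type (ℓ=3): μ^(1)=29; μ^(2)=-3; μ^(3)=-11

((0, 0, 0, 2); (0, 1, 0, 0); (3, 0, 2, 0))


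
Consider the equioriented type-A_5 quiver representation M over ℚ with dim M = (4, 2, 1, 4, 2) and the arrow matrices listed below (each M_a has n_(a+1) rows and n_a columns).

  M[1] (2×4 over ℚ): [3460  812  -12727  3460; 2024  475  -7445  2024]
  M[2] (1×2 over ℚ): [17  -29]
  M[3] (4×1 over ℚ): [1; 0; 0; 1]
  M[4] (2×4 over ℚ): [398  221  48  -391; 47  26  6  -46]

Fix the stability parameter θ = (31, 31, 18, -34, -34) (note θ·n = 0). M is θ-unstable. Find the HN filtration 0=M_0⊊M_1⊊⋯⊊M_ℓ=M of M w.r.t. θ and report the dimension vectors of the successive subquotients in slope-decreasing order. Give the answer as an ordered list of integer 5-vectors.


Via rank(M_{q-1}∘⋯∘M_p): M ≅ I[1,1]^2, I[1,2], I[1,5], I[4,4]^2, I[4,5].
μ_θ-semistable layers: μ^(1)=31; μ^(2)=12/5; μ^(3)=-34

((3, 1, 0, 0, 0); (1, 1, 1, 1, 1); (0, 0, 0, 3, 1))


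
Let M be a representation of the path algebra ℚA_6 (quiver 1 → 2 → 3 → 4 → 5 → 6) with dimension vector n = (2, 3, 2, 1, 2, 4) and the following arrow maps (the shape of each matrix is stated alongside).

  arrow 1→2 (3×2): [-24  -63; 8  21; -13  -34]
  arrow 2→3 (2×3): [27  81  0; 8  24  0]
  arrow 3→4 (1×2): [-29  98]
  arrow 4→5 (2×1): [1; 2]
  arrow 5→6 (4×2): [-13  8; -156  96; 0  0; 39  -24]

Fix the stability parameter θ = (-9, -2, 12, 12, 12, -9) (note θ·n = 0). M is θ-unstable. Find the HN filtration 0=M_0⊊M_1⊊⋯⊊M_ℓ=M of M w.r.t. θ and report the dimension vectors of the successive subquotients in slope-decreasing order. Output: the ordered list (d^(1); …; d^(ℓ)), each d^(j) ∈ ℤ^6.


Via rank(M_{q-1}∘⋯∘M_p): M ≅ I[1,2]^2, I[2,6], I[3,3], I[5,5], I[6,6]^3.
μ_θ-semistable layers: μ^(1)=12; μ^(2)=27/4; μ^(3)=-2; μ^(4)=-9

((0, 0, 1, 0, 1, 0); (0, 0, 1, 1, 1, 1); (0, 3, 0, 0, 0, 0); (2, 0, 0, 0, 0, 3))


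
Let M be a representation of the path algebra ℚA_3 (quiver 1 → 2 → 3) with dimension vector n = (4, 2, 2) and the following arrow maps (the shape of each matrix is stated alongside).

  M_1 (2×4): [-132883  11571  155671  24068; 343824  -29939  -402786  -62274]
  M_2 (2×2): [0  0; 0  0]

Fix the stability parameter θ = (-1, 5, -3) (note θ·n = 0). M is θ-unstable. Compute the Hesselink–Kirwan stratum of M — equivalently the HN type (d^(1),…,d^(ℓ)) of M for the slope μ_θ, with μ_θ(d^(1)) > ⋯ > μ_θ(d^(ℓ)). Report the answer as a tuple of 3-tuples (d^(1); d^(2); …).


Via rank(M_{q-1}∘⋯∘M_p): M ≅ I[1,1]^2, I[1,2]^2, I[3,3]^2.
μ_θ-semistable layers: μ^(1)=5; μ^(2)=-1; μ^(3)=-3

((0, 2, 0); (4, 0, 0); (0, 0, 2))


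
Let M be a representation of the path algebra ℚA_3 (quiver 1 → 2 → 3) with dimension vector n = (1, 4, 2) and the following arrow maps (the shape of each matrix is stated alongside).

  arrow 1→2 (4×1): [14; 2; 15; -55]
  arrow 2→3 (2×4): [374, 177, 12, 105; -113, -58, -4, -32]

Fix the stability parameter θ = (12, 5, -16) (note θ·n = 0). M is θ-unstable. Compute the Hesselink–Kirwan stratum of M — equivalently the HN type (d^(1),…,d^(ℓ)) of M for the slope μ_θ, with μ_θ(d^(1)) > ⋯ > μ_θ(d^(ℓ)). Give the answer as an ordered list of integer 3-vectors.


Barcode: M ≅ I[1,3], I[2,2]^2, I[2,3]. HN layers by μ_θ (3 steps, strictly decreasing):
  μ^(1)=5; μ^(2)=1/3; μ^(3)=-11/2

((0, 2, 0); (1, 1, 1); (0, 1, 1))


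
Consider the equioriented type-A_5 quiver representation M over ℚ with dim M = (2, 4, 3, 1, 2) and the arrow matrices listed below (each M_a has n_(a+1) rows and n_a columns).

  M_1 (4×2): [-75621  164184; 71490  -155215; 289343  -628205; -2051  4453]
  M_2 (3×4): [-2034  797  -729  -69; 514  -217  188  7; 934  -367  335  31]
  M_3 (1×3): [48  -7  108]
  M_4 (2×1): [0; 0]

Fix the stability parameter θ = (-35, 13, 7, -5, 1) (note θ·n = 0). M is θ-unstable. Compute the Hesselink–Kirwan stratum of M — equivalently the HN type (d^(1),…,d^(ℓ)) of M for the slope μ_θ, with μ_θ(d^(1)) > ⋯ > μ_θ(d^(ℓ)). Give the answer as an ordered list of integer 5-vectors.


Via rank(M_{q-1}∘⋯∘M_p): M ≅ I[1,3], I[1,4], I[2,2]^2, I[3,3], I[5,5]^2.
μ_θ-semistable layers: μ^(1)=13; μ^(2)=10; μ^(3)=7; μ^(4)=5; μ^(5)=1; μ^(6)=-35

((0, 2, 0, 0, 0); (0, 1, 1, 0, 0); (0, 0, 1, 0, 0); (0, 1, 1, 1, 0); (0, 0, 0, 0, 2); (2, 0, 0, 0, 0))


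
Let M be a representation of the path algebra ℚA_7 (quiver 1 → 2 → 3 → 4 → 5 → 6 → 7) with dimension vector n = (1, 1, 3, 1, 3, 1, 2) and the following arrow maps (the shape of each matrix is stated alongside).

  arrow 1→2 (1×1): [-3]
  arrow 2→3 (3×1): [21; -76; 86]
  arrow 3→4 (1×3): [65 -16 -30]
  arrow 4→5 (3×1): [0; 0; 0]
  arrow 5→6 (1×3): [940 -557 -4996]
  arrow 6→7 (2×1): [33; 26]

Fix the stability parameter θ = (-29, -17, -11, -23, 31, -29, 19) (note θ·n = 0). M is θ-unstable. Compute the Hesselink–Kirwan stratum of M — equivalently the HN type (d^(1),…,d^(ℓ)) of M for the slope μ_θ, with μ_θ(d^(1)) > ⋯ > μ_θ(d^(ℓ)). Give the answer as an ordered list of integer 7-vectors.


Interval decomposition of M: I[1,4], I[3,3]^2, I[5,5]^2, I[5,7], I[7,7].
HN type (ℓ=6): μ^(1)=31; μ^(2)=19; μ^(3)=1; μ^(4)=-11; μ^(5)=-17; μ^(6)=-29

((0, 0, 0, 0, 2, 0, 0); (0, 0, 0, 0, 0, 0, 2); (0, 0, 0, 0, 1, 1, 0); (0, 0, 2, 0, 0, 0, 0); (0, 1, 1, 1, 0, 0, 0); (1, 0, 0, 0, 0, 0, 0))


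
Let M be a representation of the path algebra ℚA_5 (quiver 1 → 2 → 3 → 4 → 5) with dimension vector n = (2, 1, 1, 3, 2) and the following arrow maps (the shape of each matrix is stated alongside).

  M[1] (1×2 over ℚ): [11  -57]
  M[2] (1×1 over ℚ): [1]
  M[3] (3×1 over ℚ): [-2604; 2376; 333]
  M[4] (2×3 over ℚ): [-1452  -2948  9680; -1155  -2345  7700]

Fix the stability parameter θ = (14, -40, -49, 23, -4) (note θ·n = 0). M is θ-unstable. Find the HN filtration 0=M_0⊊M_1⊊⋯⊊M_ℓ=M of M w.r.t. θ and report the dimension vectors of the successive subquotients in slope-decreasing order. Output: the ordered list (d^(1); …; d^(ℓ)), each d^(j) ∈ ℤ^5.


Via rank(M_{q-1}∘⋯∘M_p): M ≅ I[1,1], I[1,4], I[4,4], I[4,5], I[5,5].
μ_θ-semistable layers: μ^(1)=23; μ^(2)=14; μ^(3)=19/2; μ^(4)=-4; μ^(5)=-25

((0, 0, 0, 2, 0); (1, 0, 0, 0, 0); (0, 0, 0, 1, 1); (0, 0, 0, 0, 1); (1, 1, 1, 0, 0))


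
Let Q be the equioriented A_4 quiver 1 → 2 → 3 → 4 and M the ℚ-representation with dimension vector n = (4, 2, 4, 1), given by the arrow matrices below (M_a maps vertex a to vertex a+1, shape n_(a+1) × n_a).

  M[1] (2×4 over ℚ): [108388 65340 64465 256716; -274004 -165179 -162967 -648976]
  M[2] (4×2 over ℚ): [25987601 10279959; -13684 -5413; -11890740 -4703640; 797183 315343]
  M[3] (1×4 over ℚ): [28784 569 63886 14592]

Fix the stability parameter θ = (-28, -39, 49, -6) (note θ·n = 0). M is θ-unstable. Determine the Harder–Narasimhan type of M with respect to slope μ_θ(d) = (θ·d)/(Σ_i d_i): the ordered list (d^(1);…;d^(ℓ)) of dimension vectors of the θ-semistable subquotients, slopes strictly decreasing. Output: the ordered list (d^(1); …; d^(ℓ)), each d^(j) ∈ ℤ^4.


Via rank(M_{q-1}∘⋯∘M_p): M ≅ I[1,1]^2, I[1,3], I[1,4], I[3,3]^2.
μ_θ-semistable layers: μ^(1)=49; μ^(2)=43/2; μ^(3)=-28; μ^(4)=-67/2

((0, 0, 3, 0); (0, 0, 1, 1); (2, 0, 0, 0); (2, 2, 0, 0))


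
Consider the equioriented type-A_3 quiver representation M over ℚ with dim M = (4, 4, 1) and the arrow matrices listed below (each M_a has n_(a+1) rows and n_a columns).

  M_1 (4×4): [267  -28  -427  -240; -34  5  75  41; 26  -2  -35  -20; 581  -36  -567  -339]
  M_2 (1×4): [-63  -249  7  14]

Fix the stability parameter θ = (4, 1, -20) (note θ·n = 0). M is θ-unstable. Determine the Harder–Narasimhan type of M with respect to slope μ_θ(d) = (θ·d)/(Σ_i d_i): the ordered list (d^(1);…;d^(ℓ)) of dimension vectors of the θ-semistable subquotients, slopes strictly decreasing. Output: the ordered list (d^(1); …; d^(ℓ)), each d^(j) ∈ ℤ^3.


Barcode: M ≅ I[1,2]^3, I[1,3]. HN layers by μ_θ (2 steps, strictly decreasing):
  μ^(1)=5/2; μ^(2)=-5

((3, 3, 0); (1, 1, 1))


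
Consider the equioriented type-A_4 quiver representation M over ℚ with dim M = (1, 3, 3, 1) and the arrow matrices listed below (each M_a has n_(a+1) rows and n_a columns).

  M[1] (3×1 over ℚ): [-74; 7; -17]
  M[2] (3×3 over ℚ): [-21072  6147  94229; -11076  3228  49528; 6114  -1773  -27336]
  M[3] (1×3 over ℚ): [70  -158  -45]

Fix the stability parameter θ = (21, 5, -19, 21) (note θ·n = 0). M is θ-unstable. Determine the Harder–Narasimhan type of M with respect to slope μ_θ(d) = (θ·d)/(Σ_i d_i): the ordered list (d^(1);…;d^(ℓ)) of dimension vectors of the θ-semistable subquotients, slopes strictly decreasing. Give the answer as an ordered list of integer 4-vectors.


Barcode: M ≅ I[1,4], I[2,3]^2. HN layers by μ_θ (3 steps, strictly decreasing):
  μ^(1)=21; μ^(2)=7/3; μ^(3)=-7

((0, 0, 0, 1); (1, 1, 1, 0); (0, 2, 2, 0))


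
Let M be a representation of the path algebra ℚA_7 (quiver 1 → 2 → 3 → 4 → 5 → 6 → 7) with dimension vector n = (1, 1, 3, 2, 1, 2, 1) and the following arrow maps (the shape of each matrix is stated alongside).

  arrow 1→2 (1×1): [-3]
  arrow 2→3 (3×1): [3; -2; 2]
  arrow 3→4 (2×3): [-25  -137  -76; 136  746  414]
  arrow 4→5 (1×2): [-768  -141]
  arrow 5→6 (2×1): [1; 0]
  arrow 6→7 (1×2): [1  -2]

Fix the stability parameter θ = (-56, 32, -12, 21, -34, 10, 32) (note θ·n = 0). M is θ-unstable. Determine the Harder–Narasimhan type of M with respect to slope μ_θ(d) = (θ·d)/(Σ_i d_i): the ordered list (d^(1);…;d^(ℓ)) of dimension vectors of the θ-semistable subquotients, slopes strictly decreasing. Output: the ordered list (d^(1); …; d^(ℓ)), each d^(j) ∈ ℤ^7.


Interval decomposition of M: I[1,4], I[3,3], I[3,7], I[6,6].
HN type (ℓ=6): μ^(1)=32; μ^(2)=21; μ^(3)=10; μ^(4)=-13/2; μ^(5)=-12; μ^(6)=-56

((0, 0, 0, 0, 0, 0, 1); (0, 0, 0, 1, 0, 0, 0); (0, 1, 1, 0, 0, 2, 0); (0, 0, 0, 1, 1, 0, 0); (0, 0, 2, 0, 0, 0, 0); (1, 0, 0, 0, 0, 0, 0))


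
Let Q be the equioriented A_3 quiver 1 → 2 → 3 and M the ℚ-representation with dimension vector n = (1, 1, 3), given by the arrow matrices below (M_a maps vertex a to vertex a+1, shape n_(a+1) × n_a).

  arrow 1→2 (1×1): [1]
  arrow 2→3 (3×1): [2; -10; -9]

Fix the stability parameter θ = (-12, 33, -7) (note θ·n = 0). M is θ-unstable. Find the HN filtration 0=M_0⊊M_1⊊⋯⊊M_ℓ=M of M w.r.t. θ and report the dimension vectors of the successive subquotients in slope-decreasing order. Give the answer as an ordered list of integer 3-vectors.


Interval decomposition of M: I[1,3], I[3,3]^2.
HN type (ℓ=3): μ^(1)=13; μ^(2)=-7; μ^(3)=-12

((0, 1, 1); (0, 0, 2); (1, 0, 0))


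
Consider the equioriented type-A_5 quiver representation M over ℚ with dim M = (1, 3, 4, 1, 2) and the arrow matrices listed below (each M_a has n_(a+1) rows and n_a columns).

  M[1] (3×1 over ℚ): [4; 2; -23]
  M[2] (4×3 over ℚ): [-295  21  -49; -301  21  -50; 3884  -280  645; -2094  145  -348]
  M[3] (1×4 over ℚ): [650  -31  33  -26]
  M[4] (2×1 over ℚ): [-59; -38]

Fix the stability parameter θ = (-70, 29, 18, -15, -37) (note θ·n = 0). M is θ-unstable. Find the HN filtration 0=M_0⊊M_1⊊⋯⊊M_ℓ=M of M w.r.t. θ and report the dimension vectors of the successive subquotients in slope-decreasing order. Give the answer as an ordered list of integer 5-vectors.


Barcode: M ≅ I[1,5], I[2,3]^2, I[3,3], I[5,5]. HN layers by μ_θ (5 steps, strictly decreasing):
  μ^(1)=47/2; μ^(2)=18; μ^(3)=-5/4; μ^(4)=-37; μ^(5)=-70

((0, 2, 2, 0, 0); (0, 0, 1, 0, 0); (0, 1, 1, 1, 1); (0, 0, 0, 0, 1); (1, 0, 0, 0, 0))


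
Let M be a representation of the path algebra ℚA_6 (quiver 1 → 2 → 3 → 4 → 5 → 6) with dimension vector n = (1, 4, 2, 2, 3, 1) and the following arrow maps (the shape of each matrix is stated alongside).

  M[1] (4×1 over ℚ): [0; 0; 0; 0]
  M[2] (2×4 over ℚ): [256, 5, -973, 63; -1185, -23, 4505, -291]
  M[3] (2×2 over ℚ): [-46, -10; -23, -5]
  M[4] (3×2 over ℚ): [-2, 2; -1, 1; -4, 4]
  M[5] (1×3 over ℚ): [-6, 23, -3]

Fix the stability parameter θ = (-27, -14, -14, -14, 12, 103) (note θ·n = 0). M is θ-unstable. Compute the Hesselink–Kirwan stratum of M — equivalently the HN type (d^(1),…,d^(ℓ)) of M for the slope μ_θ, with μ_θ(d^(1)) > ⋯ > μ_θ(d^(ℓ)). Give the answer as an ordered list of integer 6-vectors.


Interval decomposition of M: I[1,1], I[2,2]^2, I[2,3], I[2,6], I[4,4], I[5,5]^2.
HN type (ℓ=4): μ^(1)=103; μ^(2)=12; μ^(3)=-14; μ^(4)=-27

((0, 0, 0, 0, 0, 1); (0, 0, 0, 0, 3, 0); (0, 4, 2, 2, 0, 0); (1, 0, 0, 0, 0, 0))


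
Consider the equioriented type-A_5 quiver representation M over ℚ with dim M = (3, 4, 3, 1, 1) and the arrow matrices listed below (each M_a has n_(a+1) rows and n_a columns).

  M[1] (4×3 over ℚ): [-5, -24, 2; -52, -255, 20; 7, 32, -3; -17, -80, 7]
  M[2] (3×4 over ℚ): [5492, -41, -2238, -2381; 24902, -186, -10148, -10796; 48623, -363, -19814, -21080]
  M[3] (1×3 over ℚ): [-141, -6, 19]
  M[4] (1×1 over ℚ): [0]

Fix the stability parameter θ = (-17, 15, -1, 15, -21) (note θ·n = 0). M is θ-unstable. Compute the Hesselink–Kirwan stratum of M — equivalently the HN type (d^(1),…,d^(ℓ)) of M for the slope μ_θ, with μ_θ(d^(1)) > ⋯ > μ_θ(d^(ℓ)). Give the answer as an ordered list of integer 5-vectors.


Barcode: M ≅ I[1,2], I[1,3], I[1,4], I[2,2], I[3,3], I[5,5]. HN layers by μ_θ (5 steps, strictly decreasing):
  μ^(1)=15; μ^(2)=7; μ^(3)=-1; μ^(4)=-17; μ^(5)=-21

((0, 2, 0, 1, 0); (0, 2, 2, 0, 0); (0, 0, 1, 0, 0); (3, 0, 0, 0, 0); (0, 0, 0, 0, 1))


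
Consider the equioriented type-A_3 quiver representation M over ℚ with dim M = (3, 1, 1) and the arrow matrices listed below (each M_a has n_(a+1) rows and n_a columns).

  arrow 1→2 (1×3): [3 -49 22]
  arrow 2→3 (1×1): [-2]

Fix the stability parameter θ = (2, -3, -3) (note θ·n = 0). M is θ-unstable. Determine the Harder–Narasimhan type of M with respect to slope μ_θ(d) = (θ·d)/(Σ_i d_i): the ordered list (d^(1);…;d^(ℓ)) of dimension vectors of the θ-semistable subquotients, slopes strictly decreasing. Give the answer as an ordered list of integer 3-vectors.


Barcode: M ≅ I[1,1]^2, I[1,3]. HN layers by μ_θ (2 steps, strictly decreasing):
  μ^(1)=2; μ^(2)=-4/3

((2, 0, 0); (1, 1, 1))


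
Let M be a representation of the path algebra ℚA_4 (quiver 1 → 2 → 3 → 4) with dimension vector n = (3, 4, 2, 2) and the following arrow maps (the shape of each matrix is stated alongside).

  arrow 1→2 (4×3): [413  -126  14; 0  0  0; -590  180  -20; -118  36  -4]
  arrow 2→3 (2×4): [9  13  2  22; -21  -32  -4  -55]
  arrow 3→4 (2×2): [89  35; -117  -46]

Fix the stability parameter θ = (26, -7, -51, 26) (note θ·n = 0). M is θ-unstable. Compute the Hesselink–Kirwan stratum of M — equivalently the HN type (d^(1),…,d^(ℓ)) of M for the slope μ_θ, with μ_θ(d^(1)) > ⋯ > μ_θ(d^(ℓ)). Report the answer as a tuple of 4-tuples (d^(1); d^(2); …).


Barcode: M ≅ I[1,1]^2, I[1,4], I[2,2]^2, I[2,4]. HN layers by μ_θ (4 steps, strictly decreasing):
  μ^(1)=26; μ^(2)=-7; μ^(3)=-32/3; μ^(4)=-29

((2, 0, 0, 2); (0, 2, 0, 0); (1, 1, 1, 0); (0, 1, 1, 0))


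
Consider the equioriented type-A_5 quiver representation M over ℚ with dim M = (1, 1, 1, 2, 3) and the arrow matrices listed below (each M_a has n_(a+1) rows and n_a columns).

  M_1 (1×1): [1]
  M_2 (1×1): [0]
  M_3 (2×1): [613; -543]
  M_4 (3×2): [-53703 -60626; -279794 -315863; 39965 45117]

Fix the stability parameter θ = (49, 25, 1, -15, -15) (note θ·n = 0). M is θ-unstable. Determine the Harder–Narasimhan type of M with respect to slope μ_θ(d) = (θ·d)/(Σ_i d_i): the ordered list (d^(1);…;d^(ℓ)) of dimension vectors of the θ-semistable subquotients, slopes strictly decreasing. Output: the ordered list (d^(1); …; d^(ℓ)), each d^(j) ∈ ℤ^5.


Via rank(M_{q-1}∘⋯∘M_p): M ≅ I[1,2], I[3,5], I[4,5], I[5,5].
μ_θ-semistable layers: μ^(1)=37; μ^(2)=-29/3; μ^(3)=-15

((1, 1, 0, 0, 0); (0, 0, 1, 1, 1); (0, 0, 0, 1, 2))


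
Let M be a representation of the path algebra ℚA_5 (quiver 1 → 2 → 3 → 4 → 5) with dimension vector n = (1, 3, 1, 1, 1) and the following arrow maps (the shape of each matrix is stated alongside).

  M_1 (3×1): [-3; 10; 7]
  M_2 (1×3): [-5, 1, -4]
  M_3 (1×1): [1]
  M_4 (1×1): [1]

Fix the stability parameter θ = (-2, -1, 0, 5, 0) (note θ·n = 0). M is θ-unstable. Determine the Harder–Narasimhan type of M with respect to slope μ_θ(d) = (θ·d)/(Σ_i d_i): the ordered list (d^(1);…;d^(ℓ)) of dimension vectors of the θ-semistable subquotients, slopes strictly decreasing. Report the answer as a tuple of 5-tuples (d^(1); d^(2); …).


Via rank(M_{q-1}∘⋯∘M_p): M ≅ I[1,5], I[2,2]^2.
μ_θ-semistable layers: μ^(1)=5/2; μ^(2)=0; μ^(3)=-1; μ^(4)=-2

((0, 0, 0, 1, 1); (0, 0, 1, 0, 0); (0, 3, 0, 0, 0); (1, 0, 0, 0, 0))


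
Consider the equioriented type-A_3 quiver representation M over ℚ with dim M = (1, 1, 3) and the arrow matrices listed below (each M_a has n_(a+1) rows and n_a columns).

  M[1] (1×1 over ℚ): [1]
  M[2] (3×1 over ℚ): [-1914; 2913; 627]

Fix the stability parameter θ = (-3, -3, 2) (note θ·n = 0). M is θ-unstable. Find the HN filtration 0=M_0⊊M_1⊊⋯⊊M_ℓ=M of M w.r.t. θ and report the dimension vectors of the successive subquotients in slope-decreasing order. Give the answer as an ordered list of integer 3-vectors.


Barcode: M ≅ I[1,3], I[3,3]^2. HN layers by μ_θ (2 steps, strictly decreasing):
  μ^(1)=2; μ^(2)=-3

((0, 0, 3); (1, 1, 0))


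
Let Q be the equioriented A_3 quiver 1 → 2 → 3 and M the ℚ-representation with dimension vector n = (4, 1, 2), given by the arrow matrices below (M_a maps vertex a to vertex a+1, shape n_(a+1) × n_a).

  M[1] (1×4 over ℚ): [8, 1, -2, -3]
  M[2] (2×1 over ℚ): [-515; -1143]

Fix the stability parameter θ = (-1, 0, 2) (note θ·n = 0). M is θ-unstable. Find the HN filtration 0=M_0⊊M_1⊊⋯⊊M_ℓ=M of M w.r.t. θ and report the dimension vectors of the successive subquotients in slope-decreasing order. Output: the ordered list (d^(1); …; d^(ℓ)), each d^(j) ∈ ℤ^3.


Via rank(M_{q-1}∘⋯∘M_p): M ≅ I[1,1]^3, I[1,3], I[3,3].
μ_θ-semistable layers: μ^(1)=2; μ^(2)=0; μ^(3)=-1

((0, 0, 2); (0, 1, 0); (4, 0, 0))


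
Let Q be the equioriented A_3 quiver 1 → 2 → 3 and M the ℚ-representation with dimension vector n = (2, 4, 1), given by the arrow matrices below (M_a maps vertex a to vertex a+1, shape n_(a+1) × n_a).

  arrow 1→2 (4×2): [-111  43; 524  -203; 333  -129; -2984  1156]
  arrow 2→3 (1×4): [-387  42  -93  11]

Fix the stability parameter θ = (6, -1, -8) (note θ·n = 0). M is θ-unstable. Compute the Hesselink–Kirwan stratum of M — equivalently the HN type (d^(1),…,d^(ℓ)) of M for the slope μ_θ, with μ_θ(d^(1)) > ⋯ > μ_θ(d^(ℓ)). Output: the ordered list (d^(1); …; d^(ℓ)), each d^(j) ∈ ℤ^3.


Via rank(M_{q-1}∘⋯∘M_p): M ≅ I[1,2], I[1,3], I[2,2]^2.
μ_θ-semistable layers: μ^(1)=5/2; μ^(2)=-1

((1, 1, 0); (1, 3, 1))


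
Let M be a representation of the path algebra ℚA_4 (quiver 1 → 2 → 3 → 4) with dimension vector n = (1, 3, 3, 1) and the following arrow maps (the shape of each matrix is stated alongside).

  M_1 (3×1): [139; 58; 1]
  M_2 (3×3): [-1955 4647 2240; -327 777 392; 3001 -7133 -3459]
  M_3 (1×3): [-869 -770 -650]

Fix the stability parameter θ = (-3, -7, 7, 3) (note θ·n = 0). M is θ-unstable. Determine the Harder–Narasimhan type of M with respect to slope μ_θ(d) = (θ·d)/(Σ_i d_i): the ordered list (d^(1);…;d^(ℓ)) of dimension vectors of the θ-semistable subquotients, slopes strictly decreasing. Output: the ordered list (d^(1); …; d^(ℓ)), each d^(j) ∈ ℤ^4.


Via rank(M_{q-1}∘⋯∘M_p): M ≅ I[1,4], I[2,3]^2.
μ_θ-semistable layers: μ^(1)=7; μ^(2)=5; μ^(3)=-5; μ^(4)=-7

((0, 0, 2, 0); (0, 0, 1, 1); (1, 1, 0, 0); (0, 2, 0, 0))


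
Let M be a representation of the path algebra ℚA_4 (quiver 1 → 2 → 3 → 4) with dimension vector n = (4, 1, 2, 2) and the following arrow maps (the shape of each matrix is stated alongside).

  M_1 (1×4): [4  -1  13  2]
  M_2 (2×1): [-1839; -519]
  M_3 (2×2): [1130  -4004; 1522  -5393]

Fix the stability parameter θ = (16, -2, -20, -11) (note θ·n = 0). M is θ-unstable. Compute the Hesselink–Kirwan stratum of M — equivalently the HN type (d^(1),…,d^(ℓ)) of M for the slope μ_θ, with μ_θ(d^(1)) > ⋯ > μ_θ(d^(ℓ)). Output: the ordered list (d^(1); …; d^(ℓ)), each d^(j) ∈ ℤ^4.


Interval decomposition of M: I[1,1]^3, I[1,4], I[3,4].
HN type (ℓ=4): μ^(1)=16; μ^(2)=-17/4; μ^(3)=-11; μ^(4)=-20

((3, 0, 0, 0); (1, 1, 1, 1); (0, 0, 0, 1); (0, 0, 1, 0))


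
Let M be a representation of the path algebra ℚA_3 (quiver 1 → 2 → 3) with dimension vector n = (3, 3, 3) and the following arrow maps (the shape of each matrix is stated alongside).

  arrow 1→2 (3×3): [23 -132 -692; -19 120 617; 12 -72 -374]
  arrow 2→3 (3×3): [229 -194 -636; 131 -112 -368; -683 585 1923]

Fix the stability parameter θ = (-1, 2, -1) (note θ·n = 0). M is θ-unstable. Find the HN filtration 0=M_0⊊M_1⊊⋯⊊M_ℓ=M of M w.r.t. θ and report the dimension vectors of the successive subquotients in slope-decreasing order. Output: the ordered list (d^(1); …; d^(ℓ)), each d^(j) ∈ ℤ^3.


Interval decomposition of M: I[1,1], I[1,3]^2, I[2,3].
HN type (ℓ=2): μ^(1)=1/2; μ^(2)=-1

((0, 3, 3); (3, 0, 0))


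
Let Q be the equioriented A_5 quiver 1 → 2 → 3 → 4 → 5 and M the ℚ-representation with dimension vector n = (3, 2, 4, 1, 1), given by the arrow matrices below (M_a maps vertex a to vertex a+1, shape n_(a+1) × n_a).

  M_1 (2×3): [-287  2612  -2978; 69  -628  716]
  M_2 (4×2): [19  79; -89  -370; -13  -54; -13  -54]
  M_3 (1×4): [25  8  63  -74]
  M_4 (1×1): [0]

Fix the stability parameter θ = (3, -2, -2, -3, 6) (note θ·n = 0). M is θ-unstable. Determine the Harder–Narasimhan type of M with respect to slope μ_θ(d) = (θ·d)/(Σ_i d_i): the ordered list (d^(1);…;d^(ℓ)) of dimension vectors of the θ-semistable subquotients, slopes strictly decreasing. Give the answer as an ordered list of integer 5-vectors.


Via rank(M_{q-1}∘⋯∘M_p): M ≅ I[1,1], I[1,3], I[1,4], I[3,3]^2, I[5,5].
μ_θ-semistable layers: μ^(1)=6; μ^(2)=3; μ^(3)=-1/3; μ^(4)=-1; μ^(5)=-2

((0, 0, 0, 0, 1); (1, 0, 0, 0, 0); (1, 1, 1, 0, 0); (1, 1, 1, 1, 0); (0, 0, 2, 0, 0))


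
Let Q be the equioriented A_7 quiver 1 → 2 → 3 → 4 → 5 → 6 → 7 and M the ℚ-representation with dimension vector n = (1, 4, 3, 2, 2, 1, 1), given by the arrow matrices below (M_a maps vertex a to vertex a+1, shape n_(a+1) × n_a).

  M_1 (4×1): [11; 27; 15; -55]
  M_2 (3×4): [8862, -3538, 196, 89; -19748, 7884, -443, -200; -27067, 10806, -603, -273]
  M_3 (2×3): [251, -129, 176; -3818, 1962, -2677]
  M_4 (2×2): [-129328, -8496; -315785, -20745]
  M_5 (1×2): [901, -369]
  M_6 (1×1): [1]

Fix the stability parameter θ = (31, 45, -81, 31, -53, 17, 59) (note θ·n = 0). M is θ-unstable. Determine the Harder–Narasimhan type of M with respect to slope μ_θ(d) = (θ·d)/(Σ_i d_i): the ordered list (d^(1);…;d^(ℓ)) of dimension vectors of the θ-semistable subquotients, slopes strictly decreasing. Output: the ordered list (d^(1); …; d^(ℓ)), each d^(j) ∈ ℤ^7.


Barcode: M ≅ I[1,7], I[2,2], I[2,3], I[2,4], I[5,5]. HN layers by μ_θ (7 steps, strictly decreasing):
  μ^(1)=59; μ^(2)=45; μ^(3)=31; μ^(4)=17; μ^(5)=-27/5; μ^(6)=-18; μ^(7)=-53

((0, 0, 0, 0, 0, 0, 1); (0, 1, 0, 0, 0, 0, 0); (0, 0, 0, 1, 0, 0, 0); (0, 0, 0, 0, 0, 1, 0); (1, 1, 1, 1, 1, 0, 0); (0, 2, 2, 0, 0, 0, 0); (0, 0, 0, 0, 1, 0, 0))


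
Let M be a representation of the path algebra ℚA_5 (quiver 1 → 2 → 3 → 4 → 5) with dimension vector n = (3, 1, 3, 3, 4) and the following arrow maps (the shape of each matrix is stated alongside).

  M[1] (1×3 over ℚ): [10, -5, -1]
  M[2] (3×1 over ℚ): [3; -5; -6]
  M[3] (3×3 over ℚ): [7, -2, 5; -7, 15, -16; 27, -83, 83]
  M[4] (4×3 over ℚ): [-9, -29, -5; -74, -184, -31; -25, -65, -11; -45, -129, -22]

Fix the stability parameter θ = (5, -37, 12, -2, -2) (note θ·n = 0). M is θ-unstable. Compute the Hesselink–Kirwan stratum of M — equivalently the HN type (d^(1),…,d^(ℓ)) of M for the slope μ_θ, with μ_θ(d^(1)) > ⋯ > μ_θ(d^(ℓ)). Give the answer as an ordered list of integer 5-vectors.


Via rank(M_{q-1}∘⋯∘M_p): M ≅ I[1,1]^2, I[1,5], I[3,5]^2, I[5,5].
μ_θ-semistable layers: μ^(1)=5; μ^(2)=8/3; μ^(3)=-2; μ^(4)=-16

((2, 0, 0, 0, 0); (0, 0, 3, 3, 3); (0, 0, 0, 0, 1); (1, 1, 0, 0, 0))


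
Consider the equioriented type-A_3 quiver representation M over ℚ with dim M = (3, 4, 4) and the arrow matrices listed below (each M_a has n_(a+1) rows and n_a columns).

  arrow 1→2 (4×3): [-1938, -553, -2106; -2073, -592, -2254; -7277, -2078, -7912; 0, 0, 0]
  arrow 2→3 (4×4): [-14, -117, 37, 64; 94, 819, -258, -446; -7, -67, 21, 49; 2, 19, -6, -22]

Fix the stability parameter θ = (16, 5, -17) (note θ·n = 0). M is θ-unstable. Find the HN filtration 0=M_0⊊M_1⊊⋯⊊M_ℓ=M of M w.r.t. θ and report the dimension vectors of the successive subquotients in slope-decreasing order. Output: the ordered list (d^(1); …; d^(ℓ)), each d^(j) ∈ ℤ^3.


Via rank(M_{q-1}∘⋯∘M_p): M ≅ I[1,3]^3, I[2,3].
μ_θ-semistable layers: μ^(1)=4/3; μ^(2)=-6

((3, 3, 3); (0, 1, 1))


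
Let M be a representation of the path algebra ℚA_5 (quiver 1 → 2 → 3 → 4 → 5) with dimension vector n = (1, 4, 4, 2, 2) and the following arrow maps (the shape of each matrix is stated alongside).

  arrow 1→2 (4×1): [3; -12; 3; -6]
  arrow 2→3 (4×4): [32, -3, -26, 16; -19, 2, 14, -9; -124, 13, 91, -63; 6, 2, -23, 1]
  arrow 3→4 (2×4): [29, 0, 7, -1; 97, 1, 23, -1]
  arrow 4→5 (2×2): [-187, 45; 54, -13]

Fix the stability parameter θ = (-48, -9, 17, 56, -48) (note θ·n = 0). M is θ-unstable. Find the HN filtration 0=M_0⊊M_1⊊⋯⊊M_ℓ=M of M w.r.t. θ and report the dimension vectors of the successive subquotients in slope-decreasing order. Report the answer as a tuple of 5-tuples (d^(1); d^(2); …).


Barcode: M ≅ I[1,5], I[2,3]^2, I[2,5]. HN layers by μ_θ (4 steps, strictly decreasing):
  μ^(1)=17; μ^(2)=25/3; μ^(3)=-9; μ^(4)=-48

((0, 0, 2, 0, 0); (0, 0, 2, 2, 2); (0, 4, 0, 0, 0); (1, 0, 0, 0, 0))


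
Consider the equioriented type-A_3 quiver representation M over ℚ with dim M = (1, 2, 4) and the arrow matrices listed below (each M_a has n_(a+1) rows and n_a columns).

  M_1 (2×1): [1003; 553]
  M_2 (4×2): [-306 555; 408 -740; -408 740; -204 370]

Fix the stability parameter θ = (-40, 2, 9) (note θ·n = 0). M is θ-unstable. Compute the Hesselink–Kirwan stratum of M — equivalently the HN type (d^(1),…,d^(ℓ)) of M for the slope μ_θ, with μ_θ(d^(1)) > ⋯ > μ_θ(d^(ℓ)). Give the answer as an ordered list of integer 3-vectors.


Barcode: M ≅ I[1,3], I[2,2], I[3,3]^3. HN layers by μ_θ (3 steps, strictly decreasing):
  μ^(1)=9; μ^(2)=2; μ^(3)=-40

((0, 0, 4); (0, 2, 0); (1, 0, 0))


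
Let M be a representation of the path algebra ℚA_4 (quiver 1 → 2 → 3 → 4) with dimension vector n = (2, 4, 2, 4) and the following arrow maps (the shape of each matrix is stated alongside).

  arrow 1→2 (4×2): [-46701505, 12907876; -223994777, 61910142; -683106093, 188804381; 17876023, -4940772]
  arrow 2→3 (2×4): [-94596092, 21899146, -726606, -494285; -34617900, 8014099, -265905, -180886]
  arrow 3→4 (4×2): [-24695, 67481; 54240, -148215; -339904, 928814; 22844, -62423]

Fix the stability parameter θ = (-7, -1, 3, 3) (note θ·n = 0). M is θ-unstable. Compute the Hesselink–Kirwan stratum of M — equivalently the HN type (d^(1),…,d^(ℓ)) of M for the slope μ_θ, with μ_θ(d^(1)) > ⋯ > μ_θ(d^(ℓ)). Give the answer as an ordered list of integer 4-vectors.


Barcode: M ≅ I[1,4]^2, I[2,2]^2, I[4,4]^2. HN layers by μ_θ (3 steps, strictly decreasing):
  μ^(1)=3; μ^(2)=-1; μ^(3)=-7

((0, 0, 2, 4); (0, 4, 0, 0); (2, 0, 0, 0))


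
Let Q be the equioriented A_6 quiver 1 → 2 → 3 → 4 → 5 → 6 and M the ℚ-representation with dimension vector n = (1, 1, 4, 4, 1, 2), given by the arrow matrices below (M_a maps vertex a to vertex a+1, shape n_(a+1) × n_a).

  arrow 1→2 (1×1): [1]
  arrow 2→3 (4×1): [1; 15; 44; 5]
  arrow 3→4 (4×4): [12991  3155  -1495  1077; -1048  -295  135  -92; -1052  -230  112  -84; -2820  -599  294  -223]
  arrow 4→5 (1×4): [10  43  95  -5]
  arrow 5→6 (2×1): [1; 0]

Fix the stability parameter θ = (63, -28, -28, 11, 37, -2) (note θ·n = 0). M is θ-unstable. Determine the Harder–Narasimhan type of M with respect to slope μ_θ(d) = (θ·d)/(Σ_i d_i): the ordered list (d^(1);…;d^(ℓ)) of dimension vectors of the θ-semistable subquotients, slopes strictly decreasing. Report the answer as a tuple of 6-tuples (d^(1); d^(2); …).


Interval decomposition of M: I[1,6], I[3,4]^3, I[6,6].
HN type (ℓ=5): μ^(1)=35/2; μ^(2)=11; μ^(3)=7/3; μ^(4)=-2; μ^(5)=-28

((0, 0, 0, 0, 1, 1); (0, 0, 0, 4, 0, 0); (1, 1, 1, 0, 0, 0); (0, 0, 0, 0, 0, 1); (0, 0, 3, 0, 0, 0))


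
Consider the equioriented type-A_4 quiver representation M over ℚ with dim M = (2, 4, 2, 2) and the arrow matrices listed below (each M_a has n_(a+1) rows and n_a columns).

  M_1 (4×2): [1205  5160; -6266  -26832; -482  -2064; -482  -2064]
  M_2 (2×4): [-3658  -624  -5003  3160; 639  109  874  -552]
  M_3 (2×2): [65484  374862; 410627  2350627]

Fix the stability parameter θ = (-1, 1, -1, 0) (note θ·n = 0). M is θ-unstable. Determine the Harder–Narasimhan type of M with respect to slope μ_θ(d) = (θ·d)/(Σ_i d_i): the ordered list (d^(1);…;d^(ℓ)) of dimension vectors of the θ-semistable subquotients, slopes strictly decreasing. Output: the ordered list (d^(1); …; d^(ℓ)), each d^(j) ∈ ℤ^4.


Interval decomposition of M: I[1,1], I[1,4], I[2,2]^2, I[2,4].
HN type (ℓ=3): μ^(1)=1; μ^(2)=0; μ^(3)=-1

((0, 2, 0, 0); (0, 2, 2, 2); (2, 0, 0, 0))
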